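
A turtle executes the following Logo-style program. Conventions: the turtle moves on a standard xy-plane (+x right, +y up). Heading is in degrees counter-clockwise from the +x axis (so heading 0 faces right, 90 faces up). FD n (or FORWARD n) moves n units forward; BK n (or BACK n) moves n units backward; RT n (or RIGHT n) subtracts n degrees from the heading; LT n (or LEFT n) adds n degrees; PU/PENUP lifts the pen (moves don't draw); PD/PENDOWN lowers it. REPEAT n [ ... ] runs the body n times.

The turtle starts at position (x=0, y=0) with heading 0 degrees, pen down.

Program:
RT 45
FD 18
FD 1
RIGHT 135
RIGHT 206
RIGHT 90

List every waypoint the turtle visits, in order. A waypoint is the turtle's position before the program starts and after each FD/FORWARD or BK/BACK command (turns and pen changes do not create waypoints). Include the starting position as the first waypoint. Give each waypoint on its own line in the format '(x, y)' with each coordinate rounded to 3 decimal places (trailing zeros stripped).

Executing turtle program step by step:
Start: pos=(0,0), heading=0, pen down
RT 45: heading 0 -> 315
FD 18: (0,0) -> (12.728,-12.728) [heading=315, draw]
FD 1: (12.728,-12.728) -> (13.435,-13.435) [heading=315, draw]
RT 135: heading 315 -> 180
RT 206: heading 180 -> 334
RT 90: heading 334 -> 244
Final: pos=(13.435,-13.435), heading=244, 2 segment(s) drawn
Waypoints (3 total):
(0, 0)
(12.728, -12.728)
(13.435, -13.435)

Answer: (0, 0)
(12.728, -12.728)
(13.435, -13.435)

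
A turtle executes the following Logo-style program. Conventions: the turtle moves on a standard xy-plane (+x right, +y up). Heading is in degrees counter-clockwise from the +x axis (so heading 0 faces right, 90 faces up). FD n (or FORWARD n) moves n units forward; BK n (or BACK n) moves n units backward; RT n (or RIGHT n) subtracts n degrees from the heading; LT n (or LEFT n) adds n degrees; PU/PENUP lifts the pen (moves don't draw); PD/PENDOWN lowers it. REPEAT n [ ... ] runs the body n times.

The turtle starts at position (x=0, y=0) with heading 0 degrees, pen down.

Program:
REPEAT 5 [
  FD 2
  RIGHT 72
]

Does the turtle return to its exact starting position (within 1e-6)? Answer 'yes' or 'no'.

Executing turtle program step by step:
Start: pos=(0,0), heading=0, pen down
REPEAT 5 [
  -- iteration 1/5 --
  FD 2: (0,0) -> (2,0) [heading=0, draw]
  RT 72: heading 0 -> 288
  -- iteration 2/5 --
  FD 2: (2,0) -> (2.618,-1.902) [heading=288, draw]
  RT 72: heading 288 -> 216
  -- iteration 3/5 --
  FD 2: (2.618,-1.902) -> (1,-3.078) [heading=216, draw]
  RT 72: heading 216 -> 144
  -- iteration 4/5 --
  FD 2: (1,-3.078) -> (-0.618,-1.902) [heading=144, draw]
  RT 72: heading 144 -> 72
  -- iteration 5/5 --
  FD 2: (-0.618,-1.902) -> (0,0) [heading=72, draw]
  RT 72: heading 72 -> 0
]
Final: pos=(0,0), heading=0, 5 segment(s) drawn

Start position: (0, 0)
Final position: (0, 0)
Distance = 0; < 1e-6 -> CLOSED

Answer: yes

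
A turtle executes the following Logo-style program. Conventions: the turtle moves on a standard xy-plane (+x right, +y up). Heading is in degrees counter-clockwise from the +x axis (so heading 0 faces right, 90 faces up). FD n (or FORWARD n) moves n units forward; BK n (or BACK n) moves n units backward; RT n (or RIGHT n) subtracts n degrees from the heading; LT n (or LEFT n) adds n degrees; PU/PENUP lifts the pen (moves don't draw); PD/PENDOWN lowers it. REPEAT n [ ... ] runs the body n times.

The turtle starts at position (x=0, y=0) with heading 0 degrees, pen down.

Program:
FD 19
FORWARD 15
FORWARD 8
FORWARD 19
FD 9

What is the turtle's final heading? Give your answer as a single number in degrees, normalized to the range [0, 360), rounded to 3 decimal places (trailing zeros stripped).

Executing turtle program step by step:
Start: pos=(0,0), heading=0, pen down
FD 19: (0,0) -> (19,0) [heading=0, draw]
FD 15: (19,0) -> (34,0) [heading=0, draw]
FD 8: (34,0) -> (42,0) [heading=0, draw]
FD 19: (42,0) -> (61,0) [heading=0, draw]
FD 9: (61,0) -> (70,0) [heading=0, draw]
Final: pos=(70,0), heading=0, 5 segment(s) drawn

Answer: 0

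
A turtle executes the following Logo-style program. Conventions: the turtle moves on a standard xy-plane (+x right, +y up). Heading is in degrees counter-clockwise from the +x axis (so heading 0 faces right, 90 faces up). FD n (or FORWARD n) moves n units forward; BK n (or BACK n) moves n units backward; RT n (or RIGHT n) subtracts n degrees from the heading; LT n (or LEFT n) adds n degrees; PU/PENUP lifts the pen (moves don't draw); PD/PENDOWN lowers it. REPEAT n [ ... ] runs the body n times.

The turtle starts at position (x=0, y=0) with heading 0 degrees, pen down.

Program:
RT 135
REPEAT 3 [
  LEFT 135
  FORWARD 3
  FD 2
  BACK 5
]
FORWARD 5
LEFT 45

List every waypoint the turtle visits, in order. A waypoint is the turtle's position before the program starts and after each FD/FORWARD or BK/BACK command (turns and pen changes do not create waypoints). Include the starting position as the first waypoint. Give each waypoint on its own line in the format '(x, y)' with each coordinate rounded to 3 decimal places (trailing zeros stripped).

Executing turtle program step by step:
Start: pos=(0,0), heading=0, pen down
RT 135: heading 0 -> 225
REPEAT 3 [
  -- iteration 1/3 --
  LT 135: heading 225 -> 0
  FD 3: (0,0) -> (3,0) [heading=0, draw]
  FD 2: (3,0) -> (5,0) [heading=0, draw]
  BK 5: (5,0) -> (0,0) [heading=0, draw]
  -- iteration 2/3 --
  LT 135: heading 0 -> 135
  FD 3: (0,0) -> (-2.121,2.121) [heading=135, draw]
  FD 2: (-2.121,2.121) -> (-3.536,3.536) [heading=135, draw]
  BK 5: (-3.536,3.536) -> (0,0) [heading=135, draw]
  -- iteration 3/3 --
  LT 135: heading 135 -> 270
  FD 3: (0,0) -> (0,-3) [heading=270, draw]
  FD 2: (0,-3) -> (0,-5) [heading=270, draw]
  BK 5: (0,-5) -> (0,0) [heading=270, draw]
]
FD 5: (0,0) -> (0,-5) [heading=270, draw]
LT 45: heading 270 -> 315
Final: pos=(0,-5), heading=315, 10 segment(s) drawn
Waypoints (11 total):
(0, 0)
(3, 0)
(5, 0)
(0, 0)
(-2.121, 2.121)
(-3.536, 3.536)
(0, 0)
(0, -3)
(0, -5)
(0, 0)
(0, -5)

Answer: (0, 0)
(3, 0)
(5, 0)
(0, 0)
(-2.121, 2.121)
(-3.536, 3.536)
(0, 0)
(0, -3)
(0, -5)
(0, 0)
(0, -5)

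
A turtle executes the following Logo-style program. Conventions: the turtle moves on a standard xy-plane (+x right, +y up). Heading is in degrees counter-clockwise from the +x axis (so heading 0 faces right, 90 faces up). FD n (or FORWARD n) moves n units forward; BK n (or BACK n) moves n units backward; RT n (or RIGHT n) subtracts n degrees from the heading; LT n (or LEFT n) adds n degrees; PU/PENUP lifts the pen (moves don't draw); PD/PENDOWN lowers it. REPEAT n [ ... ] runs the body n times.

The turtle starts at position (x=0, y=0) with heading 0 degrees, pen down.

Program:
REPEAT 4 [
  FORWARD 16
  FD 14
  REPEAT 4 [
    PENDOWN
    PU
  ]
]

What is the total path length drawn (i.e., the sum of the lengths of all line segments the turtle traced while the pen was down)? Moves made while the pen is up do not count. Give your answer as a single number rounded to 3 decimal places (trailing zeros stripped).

Executing turtle program step by step:
Start: pos=(0,0), heading=0, pen down
REPEAT 4 [
  -- iteration 1/4 --
  FD 16: (0,0) -> (16,0) [heading=0, draw]
  FD 14: (16,0) -> (30,0) [heading=0, draw]
  REPEAT 4 [
    -- iteration 1/4 --
    PD: pen down
    PU: pen up
    -- iteration 2/4 --
    PD: pen down
    PU: pen up
    -- iteration 3/4 --
    PD: pen down
    PU: pen up
    -- iteration 4/4 --
    PD: pen down
    PU: pen up
  ]
  -- iteration 2/4 --
  FD 16: (30,0) -> (46,0) [heading=0, move]
  FD 14: (46,0) -> (60,0) [heading=0, move]
  REPEAT 4 [
    -- iteration 1/4 --
    PD: pen down
    PU: pen up
    -- iteration 2/4 --
    PD: pen down
    PU: pen up
    -- iteration 3/4 --
    PD: pen down
    PU: pen up
    -- iteration 4/4 --
    PD: pen down
    PU: pen up
  ]
  -- iteration 3/4 --
  FD 16: (60,0) -> (76,0) [heading=0, move]
  FD 14: (76,0) -> (90,0) [heading=0, move]
  REPEAT 4 [
    -- iteration 1/4 --
    PD: pen down
    PU: pen up
    -- iteration 2/4 --
    PD: pen down
    PU: pen up
    -- iteration 3/4 --
    PD: pen down
    PU: pen up
    -- iteration 4/4 --
    PD: pen down
    PU: pen up
  ]
  -- iteration 4/4 --
  FD 16: (90,0) -> (106,0) [heading=0, move]
  FD 14: (106,0) -> (120,0) [heading=0, move]
  REPEAT 4 [
    -- iteration 1/4 --
    PD: pen down
    PU: pen up
    -- iteration 2/4 --
    PD: pen down
    PU: pen up
    -- iteration 3/4 --
    PD: pen down
    PU: pen up
    -- iteration 4/4 --
    PD: pen down
    PU: pen up
  ]
]
Final: pos=(120,0), heading=0, 2 segment(s) drawn

Segment lengths:
  seg 1: (0,0) -> (16,0), length = 16
  seg 2: (16,0) -> (30,0), length = 14
Total = 30

Answer: 30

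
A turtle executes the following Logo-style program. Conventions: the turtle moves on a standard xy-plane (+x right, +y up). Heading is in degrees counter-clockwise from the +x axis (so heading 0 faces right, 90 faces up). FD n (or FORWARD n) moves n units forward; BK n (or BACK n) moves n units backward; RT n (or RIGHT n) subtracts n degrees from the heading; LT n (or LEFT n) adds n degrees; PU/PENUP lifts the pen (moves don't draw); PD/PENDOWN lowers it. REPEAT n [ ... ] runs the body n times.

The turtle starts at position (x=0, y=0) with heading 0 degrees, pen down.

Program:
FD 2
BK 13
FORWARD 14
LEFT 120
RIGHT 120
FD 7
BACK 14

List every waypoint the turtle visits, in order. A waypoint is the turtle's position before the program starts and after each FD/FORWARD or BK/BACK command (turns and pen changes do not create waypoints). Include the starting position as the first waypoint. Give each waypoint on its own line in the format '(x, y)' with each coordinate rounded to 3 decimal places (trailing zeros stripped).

Answer: (0, 0)
(2, 0)
(-11, 0)
(3, 0)
(10, 0)
(-4, 0)

Derivation:
Executing turtle program step by step:
Start: pos=(0,0), heading=0, pen down
FD 2: (0,0) -> (2,0) [heading=0, draw]
BK 13: (2,0) -> (-11,0) [heading=0, draw]
FD 14: (-11,0) -> (3,0) [heading=0, draw]
LT 120: heading 0 -> 120
RT 120: heading 120 -> 0
FD 7: (3,0) -> (10,0) [heading=0, draw]
BK 14: (10,0) -> (-4,0) [heading=0, draw]
Final: pos=(-4,0), heading=0, 5 segment(s) drawn
Waypoints (6 total):
(0, 0)
(2, 0)
(-11, 0)
(3, 0)
(10, 0)
(-4, 0)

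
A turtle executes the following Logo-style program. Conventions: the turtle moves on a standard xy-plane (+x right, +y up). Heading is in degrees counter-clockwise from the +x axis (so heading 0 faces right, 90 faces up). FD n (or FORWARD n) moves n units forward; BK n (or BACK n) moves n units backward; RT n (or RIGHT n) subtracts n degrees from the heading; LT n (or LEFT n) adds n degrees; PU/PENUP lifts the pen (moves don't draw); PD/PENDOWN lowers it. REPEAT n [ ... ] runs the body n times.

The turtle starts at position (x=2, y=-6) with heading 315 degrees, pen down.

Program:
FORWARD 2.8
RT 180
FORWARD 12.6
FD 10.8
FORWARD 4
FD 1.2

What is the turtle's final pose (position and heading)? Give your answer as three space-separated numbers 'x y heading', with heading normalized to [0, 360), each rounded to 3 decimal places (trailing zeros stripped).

Executing turtle program step by step:
Start: pos=(2,-6), heading=315, pen down
FD 2.8: (2,-6) -> (3.98,-7.98) [heading=315, draw]
RT 180: heading 315 -> 135
FD 12.6: (3.98,-7.98) -> (-4.93,0.93) [heading=135, draw]
FD 10.8: (-4.93,0.93) -> (-12.566,8.566) [heading=135, draw]
FD 4: (-12.566,8.566) -> (-15.395,11.395) [heading=135, draw]
FD 1.2: (-15.395,11.395) -> (-16.243,12.243) [heading=135, draw]
Final: pos=(-16.243,12.243), heading=135, 5 segment(s) drawn

Answer: -16.243 12.243 135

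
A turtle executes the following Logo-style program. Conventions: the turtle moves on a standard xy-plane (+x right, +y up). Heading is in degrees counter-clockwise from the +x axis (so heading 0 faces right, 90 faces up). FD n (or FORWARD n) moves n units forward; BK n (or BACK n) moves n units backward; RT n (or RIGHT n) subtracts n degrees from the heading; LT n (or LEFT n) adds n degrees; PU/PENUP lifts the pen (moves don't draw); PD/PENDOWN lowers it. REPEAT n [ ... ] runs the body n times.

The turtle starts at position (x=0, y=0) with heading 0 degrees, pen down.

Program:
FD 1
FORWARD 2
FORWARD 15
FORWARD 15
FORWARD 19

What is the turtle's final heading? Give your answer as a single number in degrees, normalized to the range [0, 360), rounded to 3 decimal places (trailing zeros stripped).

Answer: 0

Derivation:
Executing turtle program step by step:
Start: pos=(0,0), heading=0, pen down
FD 1: (0,0) -> (1,0) [heading=0, draw]
FD 2: (1,0) -> (3,0) [heading=0, draw]
FD 15: (3,0) -> (18,0) [heading=0, draw]
FD 15: (18,0) -> (33,0) [heading=0, draw]
FD 19: (33,0) -> (52,0) [heading=0, draw]
Final: pos=(52,0), heading=0, 5 segment(s) drawn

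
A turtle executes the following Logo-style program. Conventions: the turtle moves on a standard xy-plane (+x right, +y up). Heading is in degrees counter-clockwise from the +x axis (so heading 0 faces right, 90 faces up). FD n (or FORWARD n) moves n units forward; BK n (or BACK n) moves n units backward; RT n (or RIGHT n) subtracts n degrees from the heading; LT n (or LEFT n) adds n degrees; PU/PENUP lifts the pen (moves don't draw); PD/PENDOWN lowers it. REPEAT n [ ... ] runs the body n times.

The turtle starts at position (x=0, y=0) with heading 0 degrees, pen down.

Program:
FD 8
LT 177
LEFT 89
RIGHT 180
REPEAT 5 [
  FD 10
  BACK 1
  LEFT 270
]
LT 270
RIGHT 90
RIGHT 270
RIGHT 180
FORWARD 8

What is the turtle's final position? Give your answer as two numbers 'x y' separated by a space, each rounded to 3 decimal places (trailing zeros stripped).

Executing turtle program step by step:
Start: pos=(0,0), heading=0, pen down
FD 8: (0,0) -> (8,0) [heading=0, draw]
LT 177: heading 0 -> 177
LT 89: heading 177 -> 266
RT 180: heading 266 -> 86
REPEAT 5 [
  -- iteration 1/5 --
  FD 10: (8,0) -> (8.698,9.976) [heading=86, draw]
  BK 1: (8.698,9.976) -> (8.628,8.978) [heading=86, draw]
  LT 270: heading 86 -> 356
  -- iteration 2/5 --
  FD 10: (8.628,8.978) -> (18.603,8.281) [heading=356, draw]
  BK 1: (18.603,8.281) -> (17.606,8.35) [heading=356, draw]
  LT 270: heading 356 -> 266
  -- iteration 3/5 --
  FD 10: (17.606,8.35) -> (16.908,-1.625) [heading=266, draw]
  BK 1: (16.908,-1.625) -> (16.978,-0.628) [heading=266, draw]
  LT 270: heading 266 -> 176
  -- iteration 4/5 --
  FD 10: (16.978,-0.628) -> (7.002,0.07) [heading=176, draw]
  BK 1: (7.002,0.07) -> (8,0) [heading=176, draw]
  LT 270: heading 176 -> 86
  -- iteration 5/5 --
  FD 10: (8,0) -> (8.698,9.976) [heading=86, draw]
  BK 1: (8.698,9.976) -> (8.628,8.978) [heading=86, draw]
  LT 270: heading 86 -> 356
]
LT 270: heading 356 -> 266
RT 90: heading 266 -> 176
RT 270: heading 176 -> 266
RT 180: heading 266 -> 86
FD 8: (8.628,8.978) -> (9.186,16.959) [heading=86, draw]
Final: pos=(9.186,16.959), heading=86, 12 segment(s) drawn

Answer: 9.186 16.959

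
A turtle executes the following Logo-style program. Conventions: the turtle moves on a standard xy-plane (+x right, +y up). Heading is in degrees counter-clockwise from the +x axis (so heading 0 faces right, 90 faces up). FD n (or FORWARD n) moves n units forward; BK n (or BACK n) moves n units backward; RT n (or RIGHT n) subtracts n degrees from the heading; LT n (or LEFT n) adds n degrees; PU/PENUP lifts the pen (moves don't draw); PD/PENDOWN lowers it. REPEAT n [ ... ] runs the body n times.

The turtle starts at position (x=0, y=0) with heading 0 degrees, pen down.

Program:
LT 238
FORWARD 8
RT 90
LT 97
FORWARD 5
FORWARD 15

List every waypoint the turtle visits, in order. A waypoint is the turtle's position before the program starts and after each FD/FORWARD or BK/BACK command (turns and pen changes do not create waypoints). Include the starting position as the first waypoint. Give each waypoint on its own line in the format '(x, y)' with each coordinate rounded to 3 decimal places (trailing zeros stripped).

Executing turtle program step by step:
Start: pos=(0,0), heading=0, pen down
LT 238: heading 0 -> 238
FD 8: (0,0) -> (-4.239,-6.784) [heading=238, draw]
RT 90: heading 238 -> 148
LT 97: heading 148 -> 245
FD 5: (-4.239,-6.784) -> (-6.352,-11.316) [heading=245, draw]
FD 15: (-6.352,-11.316) -> (-12.692,-24.911) [heading=245, draw]
Final: pos=(-12.692,-24.911), heading=245, 3 segment(s) drawn
Waypoints (4 total):
(0, 0)
(-4.239, -6.784)
(-6.352, -11.316)
(-12.692, -24.911)

Answer: (0, 0)
(-4.239, -6.784)
(-6.352, -11.316)
(-12.692, -24.911)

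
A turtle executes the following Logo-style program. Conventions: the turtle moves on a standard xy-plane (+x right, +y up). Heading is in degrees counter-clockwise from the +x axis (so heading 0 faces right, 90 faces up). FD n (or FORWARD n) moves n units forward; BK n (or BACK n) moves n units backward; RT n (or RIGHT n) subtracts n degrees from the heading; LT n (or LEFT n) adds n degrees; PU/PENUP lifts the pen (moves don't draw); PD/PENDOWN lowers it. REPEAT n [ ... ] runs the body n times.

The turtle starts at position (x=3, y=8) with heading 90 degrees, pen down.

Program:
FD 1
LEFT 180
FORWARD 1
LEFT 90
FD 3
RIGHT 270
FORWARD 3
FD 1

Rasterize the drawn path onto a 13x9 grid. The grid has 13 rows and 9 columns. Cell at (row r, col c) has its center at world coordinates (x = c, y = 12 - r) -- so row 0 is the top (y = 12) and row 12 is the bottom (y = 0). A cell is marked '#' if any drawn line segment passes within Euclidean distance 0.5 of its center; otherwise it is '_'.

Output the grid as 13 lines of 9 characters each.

Answer: ______#__
______#__
______#__
___#__#__
___####__
_________
_________
_________
_________
_________
_________
_________
_________

Derivation:
Segment 0: (3,8) -> (3,9)
Segment 1: (3,9) -> (3,8)
Segment 2: (3,8) -> (6,8)
Segment 3: (6,8) -> (6,11)
Segment 4: (6,11) -> (6,12)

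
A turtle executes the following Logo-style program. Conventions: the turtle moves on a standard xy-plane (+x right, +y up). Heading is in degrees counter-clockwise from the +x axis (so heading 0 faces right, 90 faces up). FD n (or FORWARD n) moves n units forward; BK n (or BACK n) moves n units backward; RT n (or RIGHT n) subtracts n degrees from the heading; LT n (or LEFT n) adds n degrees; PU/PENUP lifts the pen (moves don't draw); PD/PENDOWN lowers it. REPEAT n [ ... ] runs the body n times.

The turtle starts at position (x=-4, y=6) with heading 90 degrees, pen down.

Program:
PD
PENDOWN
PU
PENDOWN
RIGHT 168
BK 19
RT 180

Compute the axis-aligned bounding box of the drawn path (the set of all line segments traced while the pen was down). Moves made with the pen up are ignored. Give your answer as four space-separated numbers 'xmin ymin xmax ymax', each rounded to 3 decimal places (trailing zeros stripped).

Executing turtle program step by step:
Start: pos=(-4,6), heading=90, pen down
PD: pen down
PD: pen down
PU: pen up
PD: pen down
RT 168: heading 90 -> 282
BK 19: (-4,6) -> (-7.95,24.585) [heading=282, draw]
RT 180: heading 282 -> 102
Final: pos=(-7.95,24.585), heading=102, 1 segment(s) drawn

Segment endpoints: x in {-7.95, -4}, y in {6, 24.585}
xmin=-7.95, ymin=6, xmax=-4, ymax=24.585

Answer: -7.95 6 -4 24.585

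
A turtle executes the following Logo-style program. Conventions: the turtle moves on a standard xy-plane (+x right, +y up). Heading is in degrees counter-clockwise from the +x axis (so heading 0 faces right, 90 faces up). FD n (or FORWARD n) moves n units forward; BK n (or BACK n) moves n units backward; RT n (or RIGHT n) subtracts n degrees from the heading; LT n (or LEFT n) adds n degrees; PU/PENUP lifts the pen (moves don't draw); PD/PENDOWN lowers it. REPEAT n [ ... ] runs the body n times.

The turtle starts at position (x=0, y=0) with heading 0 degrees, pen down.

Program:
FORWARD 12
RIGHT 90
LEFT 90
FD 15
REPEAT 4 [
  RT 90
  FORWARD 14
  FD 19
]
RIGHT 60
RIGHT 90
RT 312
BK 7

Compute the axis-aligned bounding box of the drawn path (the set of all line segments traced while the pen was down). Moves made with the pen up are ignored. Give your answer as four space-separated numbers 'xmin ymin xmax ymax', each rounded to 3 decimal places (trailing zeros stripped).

Answer: -6 -33 28.455 6.847

Derivation:
Executing turtle program step by step:
Start: pos=(0,0), heading=0, pen down
FD 12: (0,0) -> (12,0) [heading=0, draw]
RT 90: heading 0 -> 270
LT 90: heading 270 -> 0
FD 15: (12,0) -> (27,0) [heading=0, draw]
REPEAT 4 [
  -- iteration 1/4 --
  RT 90: heading 0 -> 270
  FD 14: (27,0) -> (27,-14) [heading=270, draw]
  FD 19: (27,-14) -> (27,-33) [heading=270, draw]
  -- iteration 2/4 --
  RT 90: heading 270 -> 180
  FD 14: (27,-33) -> (13,-33) [heading=180, draw]
  FD 19: (13,-33) -> (-6,-33) [heading=180, draw]
  -- iteration 3/4 --
  RT 90: heading 180 -> 90
  FD 14: (-6,-33) -> (-6,-19) [heading=90, draw]
  FD 19: (-6,-19) -> (-6,0) [heading=90, draw]
  -- iteration 4/4 --
  RT 90: heading 90 -> 0
  FD 14: (-6,0) -> (8,0) [heading=0, draw]
  FD 19: (8,0) -> (27,0) [heading=0, draw]
]
RT 60: heading 0 -> 300
RT 90: heading 300 -> 210
RT 312: heading 210 -> 258
BK 7: (27,0) -> (28.455,6.847) [heading=258, draw]
Final: pos=(28.455,6.847), heading=258, 11 segment(s) drawn

Segment endpoints: x in {-6, -6, -6, 0, 8, 12, 13, 27, 27, 28.455}, y in {-33, -19, -14, 0, 0, 0, 6.847}
xmin=-6, ymin=-33, xmax=28.455, ymax=6.847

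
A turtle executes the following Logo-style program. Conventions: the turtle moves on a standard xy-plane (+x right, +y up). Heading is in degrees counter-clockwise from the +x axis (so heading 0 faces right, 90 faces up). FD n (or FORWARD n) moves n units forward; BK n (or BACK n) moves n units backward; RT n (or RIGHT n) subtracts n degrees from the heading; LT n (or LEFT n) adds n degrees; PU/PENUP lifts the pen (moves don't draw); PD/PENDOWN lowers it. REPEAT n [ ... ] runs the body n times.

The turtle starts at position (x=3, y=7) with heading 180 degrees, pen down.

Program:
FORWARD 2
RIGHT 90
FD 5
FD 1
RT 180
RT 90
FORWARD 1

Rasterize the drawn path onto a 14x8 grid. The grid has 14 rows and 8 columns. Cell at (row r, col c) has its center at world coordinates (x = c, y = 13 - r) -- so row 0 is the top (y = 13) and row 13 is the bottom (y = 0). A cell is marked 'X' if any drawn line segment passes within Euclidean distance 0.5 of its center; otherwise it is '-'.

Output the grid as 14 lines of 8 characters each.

Answer: XX------
-X------
-X------
-X------
-X------
-X------
-XXX----
--------
--------
--------
--------
--------
--------
--------

Derivation:
Segment 0: (3,7) -> (1,7)
Segment 1: (1,7) -> (1,12)
Segment 2: (1,12) -> (1,13)
Segment 3: (1,13) -> (0,13)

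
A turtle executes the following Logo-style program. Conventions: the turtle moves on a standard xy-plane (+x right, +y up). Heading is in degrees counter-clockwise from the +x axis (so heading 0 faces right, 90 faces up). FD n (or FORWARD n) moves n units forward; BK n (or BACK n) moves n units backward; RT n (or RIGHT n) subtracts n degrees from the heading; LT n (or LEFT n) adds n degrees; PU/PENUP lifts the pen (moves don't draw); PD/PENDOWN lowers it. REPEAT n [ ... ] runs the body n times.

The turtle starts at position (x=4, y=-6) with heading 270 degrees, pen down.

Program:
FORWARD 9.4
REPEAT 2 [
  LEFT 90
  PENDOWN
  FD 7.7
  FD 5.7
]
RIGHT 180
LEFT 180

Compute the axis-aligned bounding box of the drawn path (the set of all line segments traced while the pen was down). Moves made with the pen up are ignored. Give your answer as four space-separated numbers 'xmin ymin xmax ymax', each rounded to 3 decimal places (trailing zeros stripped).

Answer: 4 -15.4 17.4 -2

Derivation:
Executing turtle program step by step:
Start: pos=(4,-6), heading=270, pen down
FD 9.4: (4,-6) -> (4,-15.4) [heading=270, draw]
REPEAT 2 [
  -- iteration 1/2 --
  LT 90: heading 270 -> 0
  PD: pen down
  FD 7.7: (4,-15.4) -> (11.7,-15.4) [heading=0, draw]
  FD 5.7: (11.7,-15.4) -> (17.4,-15.4) [heading=0, draw]
  -- iteration 2/2 --
  LT 90: heading 0 -> 90
  PD: pen down
  FD 7.7: (17.4,-15.4) -> (17.4,-7.7) [heading=90, draw]
  FD 5.7: (17.4,-7.7) -> (17.4,-2) [heading=90, draw]
]
RT 180: heading 90 -> 270
LT 180: heading 270 -> 90
Final: pos=(17.4,-2), heading=90, 5 segment(s) drawn

Segment endpoints: x in {4, 4, 11.7, 17.4, 17.4}, y in {-15.4, -15.4, -15.4, -7.7, -6, -2}
xmin=4, ymin=-15.4, xmax=17.4, ymax=-2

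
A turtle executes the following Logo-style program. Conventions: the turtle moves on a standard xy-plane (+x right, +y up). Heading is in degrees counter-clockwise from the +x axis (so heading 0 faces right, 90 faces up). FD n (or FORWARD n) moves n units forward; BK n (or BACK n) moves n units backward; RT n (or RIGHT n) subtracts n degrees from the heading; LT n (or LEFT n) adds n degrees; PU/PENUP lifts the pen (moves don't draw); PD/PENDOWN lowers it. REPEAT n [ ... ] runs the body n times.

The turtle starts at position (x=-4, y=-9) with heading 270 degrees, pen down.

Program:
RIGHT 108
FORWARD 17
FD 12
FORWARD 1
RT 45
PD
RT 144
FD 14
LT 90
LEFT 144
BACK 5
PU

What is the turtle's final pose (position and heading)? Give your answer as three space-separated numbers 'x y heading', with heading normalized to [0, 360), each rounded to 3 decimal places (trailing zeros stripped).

Answer: -15.603 -3.815 207

Derivation:
Executing turtle program step by step:
Start: pos=(-4,-9), heading=270, pen down
RT 108: heading 270 -> 162
FD 17: (-4,-9) -> (-20.168,-3.747) [heading=162, draw]
FD 12: (-20.168,-3.747) -> (-31.581,-0.039) [heading=162, draw]
FD 1: (-31.581,-0.039) -> (-32.532,0.271) [heading=162, draw]
RT 45: heading 162 -> 117
PD: pen down
RT 144: heading 117 -> 333
FD 14: (-32.532,0.271) -> (-20.058,-6.085) [heading=333, draw]
LT 90: heading 333 -> 63
LT 144: heading 63 -> 207
BK 5: (-20.058,-6.085) -> (-15.603,-3.815) [heading=207, draw]
PU: pen up
Final: pos=(-15.603,-3.815), heading=207, 5 segment(s) drawn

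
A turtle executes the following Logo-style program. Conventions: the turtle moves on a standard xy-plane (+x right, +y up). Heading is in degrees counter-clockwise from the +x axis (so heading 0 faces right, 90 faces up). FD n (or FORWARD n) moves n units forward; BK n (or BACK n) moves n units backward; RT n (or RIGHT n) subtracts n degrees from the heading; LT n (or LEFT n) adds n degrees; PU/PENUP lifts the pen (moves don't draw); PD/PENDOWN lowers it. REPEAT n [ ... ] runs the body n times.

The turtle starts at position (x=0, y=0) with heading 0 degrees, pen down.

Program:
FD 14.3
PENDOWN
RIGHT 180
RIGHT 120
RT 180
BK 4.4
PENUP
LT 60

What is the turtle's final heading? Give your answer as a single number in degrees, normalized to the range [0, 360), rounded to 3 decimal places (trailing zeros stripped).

Answer: 300

Derivation:
Executing turtle program step by step:
Start: pos=(0,0), heading=0, pen down
FD 14.3: (0,0) -> (14.3,0) [heading=0, draw]
PD: pen down
RT 180: heading 0 -> 180
RT 120: heading 180 -> 60
RT 180: heading 60 -> 240
BK 4.4: (14.3,0) -> (16.5,3.811) [heading=240, draw]
PU: pen up
LT 60: heading 240 -> 300
Final: pos=(16.5,3.811), heading=300, 2 segment(s) drawn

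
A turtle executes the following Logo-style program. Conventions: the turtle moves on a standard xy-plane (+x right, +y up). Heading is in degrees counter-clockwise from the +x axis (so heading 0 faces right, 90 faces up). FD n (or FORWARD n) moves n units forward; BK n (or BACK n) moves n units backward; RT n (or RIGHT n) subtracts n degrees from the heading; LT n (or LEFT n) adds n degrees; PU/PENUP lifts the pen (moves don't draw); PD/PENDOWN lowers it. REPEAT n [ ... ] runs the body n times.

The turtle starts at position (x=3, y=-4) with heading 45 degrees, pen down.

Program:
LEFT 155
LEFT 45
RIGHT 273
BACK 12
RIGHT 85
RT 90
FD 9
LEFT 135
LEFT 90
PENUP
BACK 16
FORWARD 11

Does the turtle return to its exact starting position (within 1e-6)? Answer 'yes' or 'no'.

Answer: no

Derivation:
Executing turtle program step by step:
Start: pos=(3,-4), heading=45, pen down
LT 155: heading 45 -> 200
LT 45: heading 200 -> 245
RT 273: heading 245 -> 332
BK 12: (3,-4) -> (-7.595,1.634) [heading=332, draw]
RT 85: heading 332 -> 247
RT 90: heading 247 -> 157
FD 9: (-7.595,1.634) -> (-15.88,5.15) [heading=157, draw]
LT 135: heading 157 -> 292
LT 90: heading 292 -> 22
PU: pen up
BK 16: (-15.88,5.15) -> (-30.715,-0.843) [heading=22, move]
FD 11: (-30.715,-0.843) -> (-20.516,3.277) [heading=22, move]
Final: pos=(-20.516,3.277), heading=22, 2 segment(s) drawn

Start position: (3, -4)
Final position: (-20.516, 3.277)
Distance = 24.616; >= 1e-6 -> NOT closed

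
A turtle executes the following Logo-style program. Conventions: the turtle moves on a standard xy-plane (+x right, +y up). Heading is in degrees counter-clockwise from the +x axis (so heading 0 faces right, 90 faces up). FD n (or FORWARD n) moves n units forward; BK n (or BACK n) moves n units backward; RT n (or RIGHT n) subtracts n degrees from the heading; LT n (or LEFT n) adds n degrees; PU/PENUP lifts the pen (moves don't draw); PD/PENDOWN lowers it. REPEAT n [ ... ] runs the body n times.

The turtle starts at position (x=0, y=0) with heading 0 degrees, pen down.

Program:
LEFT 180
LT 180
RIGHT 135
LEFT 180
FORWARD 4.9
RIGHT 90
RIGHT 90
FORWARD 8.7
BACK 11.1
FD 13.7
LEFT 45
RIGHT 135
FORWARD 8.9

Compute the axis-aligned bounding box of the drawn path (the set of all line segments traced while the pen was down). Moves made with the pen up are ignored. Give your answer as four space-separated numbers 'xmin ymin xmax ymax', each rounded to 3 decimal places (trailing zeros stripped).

Answer: -10.819 -4.525 5.162 5.162

Derivation:
Executing turtle program step by step:
Start: pos=(0,0), heading=0, pen down
LT 180: heading 0 -> 180
LT 180: heading 180 -> 0
RT 135: heading 0 -> 225
LT 180: heading 225 -> 45
FD 4.9: (0,0) -> (3.465,3.465) [heading=45, draw]
RT 90: heading 45 -> 315
RT 90: heading 315 -> 225
FD 8.7: (3.465,3.465) -> (-2.687,-2.687) [heading=225, draw]
BK 11.1: (-2.687,-2.687) -> (5.162,5.162) [heading=225, draw]
FD 13.7: (5.162,5.162) -> (-4.525,-4.525) [heading=225, draw]
LT 45: heading 225 -> 270
RT 135: heading 270 -> 135
FD 8.9: (-4.525,-4.525) -> (-10.819,1.768) [heading=135, draw]
Final: pos=(-10.819,1.768), heading=135, 5 segment(s) drawn

Segment endpoints: x in {-10.819, -4.525, -2.687, 0, 3.465, 5.162}, y in {-4.525, -2.687, 0, 1.768, 3.465, 5.162}
xmin=-10.819, ymin=-4.525, xmax=5.162, ymax=5.162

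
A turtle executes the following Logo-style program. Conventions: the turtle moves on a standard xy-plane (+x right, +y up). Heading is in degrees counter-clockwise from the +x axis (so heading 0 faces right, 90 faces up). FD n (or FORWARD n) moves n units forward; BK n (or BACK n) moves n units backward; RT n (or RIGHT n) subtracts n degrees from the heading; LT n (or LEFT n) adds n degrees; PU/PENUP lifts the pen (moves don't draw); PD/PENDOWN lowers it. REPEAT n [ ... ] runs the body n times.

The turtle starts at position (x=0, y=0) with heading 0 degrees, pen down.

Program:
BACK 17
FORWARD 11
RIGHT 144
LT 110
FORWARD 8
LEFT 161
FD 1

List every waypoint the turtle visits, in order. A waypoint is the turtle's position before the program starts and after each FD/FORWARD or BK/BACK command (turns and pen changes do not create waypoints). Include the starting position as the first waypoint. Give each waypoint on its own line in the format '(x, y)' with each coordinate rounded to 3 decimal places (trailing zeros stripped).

Answer: (0, 0)
(-17, 0)
(-6, 0)
(0.632, -4.474)
(0.03, -3.675)

Derivation:
Executing turtle program step by step:
Start: pos=(0,0), heading=0, pen down
BK 17: (0,0) -> (-17,0) [heading=0, draw]
FD 11: (-17,0) -> (-6,0) [heading=0, draw]
RT 144: heading 0 -> 216
LT 110: heading 216 -> 326
FD 8: (-6,0) -> (0.632,-4.474) [heading=326, draw]
LT 161: heading 326 -> 127
FD 1: (0.632,-4.474) -> (0.03,-3.675) [heading=127, draw]
Final: pos=(0.03,-3.675), heading=127, 4 segment(s) drawn
Waypoints (5 total):
(0, 0)
(-17, 0)
(-6, 0)
(0.632, -4.474)
(0.03, -3.675)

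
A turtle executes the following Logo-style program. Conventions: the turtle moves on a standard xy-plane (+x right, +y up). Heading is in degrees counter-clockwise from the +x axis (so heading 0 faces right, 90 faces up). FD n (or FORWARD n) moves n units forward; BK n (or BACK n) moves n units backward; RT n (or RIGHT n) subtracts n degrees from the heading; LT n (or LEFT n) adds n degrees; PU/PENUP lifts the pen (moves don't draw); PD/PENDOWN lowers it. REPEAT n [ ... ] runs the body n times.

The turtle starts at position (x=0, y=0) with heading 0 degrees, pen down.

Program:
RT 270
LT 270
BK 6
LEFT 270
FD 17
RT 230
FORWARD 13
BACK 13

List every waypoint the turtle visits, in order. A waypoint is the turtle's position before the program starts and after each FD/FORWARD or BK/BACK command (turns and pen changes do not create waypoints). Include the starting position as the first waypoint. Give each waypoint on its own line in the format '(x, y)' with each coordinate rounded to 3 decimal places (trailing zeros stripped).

Executing turtle program step by step:
Start: pos=(0,0), heading=0, pen down
RT 270: heading 0 -> 90
LT 270: heading 90 -> 0
BK 6: (0,0) -> (-6,0) [heading=0, draw]
LT 270: heading 0 -> 270
FD 17: (-6,0) -> (-6,-17) [heading=270, draw]
RT 230: heading 270 -> 40
FD 13: (-6,-17) -> (3.959,-8.644) [heading=40, draw]
BK 13: (3.959,-8.644) -> (-6,-17) [heading=40, draw]
Final: pos=(-6,-17), heading=40, 4 segment(s) drawn
Waypoints (5 total):
(0, 0)
(-6, 0)
(-6, -17)
(3.959, -8.644)
(-6, -17)

Answer: (0, 0)
(-6, 0)
(-6, -17)
(3.959, -8.644)
(-6, -17)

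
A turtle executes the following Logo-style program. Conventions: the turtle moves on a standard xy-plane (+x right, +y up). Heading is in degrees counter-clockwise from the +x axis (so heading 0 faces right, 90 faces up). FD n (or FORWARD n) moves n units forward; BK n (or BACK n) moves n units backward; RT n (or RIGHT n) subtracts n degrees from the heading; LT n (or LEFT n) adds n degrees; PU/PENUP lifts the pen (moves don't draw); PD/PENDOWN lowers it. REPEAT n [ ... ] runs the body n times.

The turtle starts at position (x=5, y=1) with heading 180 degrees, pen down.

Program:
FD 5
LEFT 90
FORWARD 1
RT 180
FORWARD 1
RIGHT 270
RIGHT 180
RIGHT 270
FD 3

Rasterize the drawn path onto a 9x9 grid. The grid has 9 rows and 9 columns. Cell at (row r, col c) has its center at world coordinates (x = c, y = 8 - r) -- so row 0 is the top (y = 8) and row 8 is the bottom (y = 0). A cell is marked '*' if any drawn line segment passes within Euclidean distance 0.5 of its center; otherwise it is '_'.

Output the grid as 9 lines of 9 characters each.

Segment 0: (5,1) -> (0,1)
Segment 1: (0,1) -> (-0,0)
Segment 2: (-0,0) -> (-0,1)
Segment 3: (-0,1) -> (-0,4)

Answer: _________
_________
_________
_________
*________
*________
*________
******___
*________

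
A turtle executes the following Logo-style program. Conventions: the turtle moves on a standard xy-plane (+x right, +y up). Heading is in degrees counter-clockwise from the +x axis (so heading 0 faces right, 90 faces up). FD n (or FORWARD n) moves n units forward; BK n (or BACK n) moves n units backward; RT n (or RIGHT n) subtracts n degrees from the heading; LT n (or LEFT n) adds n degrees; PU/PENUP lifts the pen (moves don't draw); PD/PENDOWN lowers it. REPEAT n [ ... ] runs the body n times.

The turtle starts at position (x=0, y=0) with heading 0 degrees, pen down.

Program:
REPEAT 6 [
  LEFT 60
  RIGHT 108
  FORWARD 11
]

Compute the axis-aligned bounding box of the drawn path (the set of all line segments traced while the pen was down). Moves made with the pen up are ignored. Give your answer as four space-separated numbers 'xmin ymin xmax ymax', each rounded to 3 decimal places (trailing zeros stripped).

Answer: -18.948 -25.58 7.36 0

Derivation:
Executing turtle program step by step:
Start: pos=(0,0), heading=0, pen down
REPEAT 6 [
  -- iteration 1/6 --
  LT 60: heading 0 -> 60
  RT 108: heading 60 -> 312
  FD 11: (0,0) -> (7.36,-8.175) [heading=312, draw]
  -- iteration 2/6 --
  LT 60: heading 312 -> 12
  RT 108: heading 12 -> 264
  FD 11: (7.36,-8.175) -> (6.211,-19.114) [heading=264, draw]
  -- iteration 3/6 --
  LT 60: heading 264 -> 324
  RT 108: heading 324 -> 216
  FD 11: (6.211,-19.114) -> (-2.689,-25.58) [heading=216, draw]
  -- iteration 4/6 --
  LT 60: heading 216 -> 276
  RT 108: heading 276 -> 168
  FD 11: (-2.689,-25.58) -> (-13.448,-23.293) [heading=168, draw]
  -- iteration 5/6 --
  LT 60: heading 168 -> 228
  RT 108: heading 228 -> 120
  FD 11: (-13.448,-23.293) -> (-18.948,-13.767) [heading=120, draw]
  -- iteration 6/6 --
  LT 60: heading 120 -> 180
  RT 108: heading 180 -> 72
  FD 11: (-18.948,-13.767) -> (-15.549,-3.305) [heading=72, draw]
]
Final: pos=(-15.549,-3.305), heading=72, 6 segment(s) drawn

Segment endpoints: x in {-18.948, -15.549, -13.448, -2.689, 0, 6.211, 7.36}, y in {-25.58, -23.293, -19.114, -13.767, -8.175, -3.305, 0}
xmin=-18.948, ymin=-25.58, xmax=7.36, ymax=0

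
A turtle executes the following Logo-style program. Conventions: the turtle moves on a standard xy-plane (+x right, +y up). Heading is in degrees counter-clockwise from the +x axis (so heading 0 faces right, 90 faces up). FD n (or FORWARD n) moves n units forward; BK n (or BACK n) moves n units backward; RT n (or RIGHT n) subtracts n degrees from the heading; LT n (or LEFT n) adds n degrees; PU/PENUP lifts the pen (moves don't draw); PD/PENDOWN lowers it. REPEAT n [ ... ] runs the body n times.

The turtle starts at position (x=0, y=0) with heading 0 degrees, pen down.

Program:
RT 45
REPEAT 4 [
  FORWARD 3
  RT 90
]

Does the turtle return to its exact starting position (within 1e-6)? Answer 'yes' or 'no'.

Answer: yes

Derivation:
Executing turtle program step by step:
Start: pos=(0,0), heading=0, pen down
RT 45: heading 0 -> 315
REPEAT 4 [
  -- iteration 1/4 --
  FD 3: (0,0) -> (2.121,-2.121) [heading=315, draw]
  RT 90: heading 315 -> 225
  -- iteration 2/4 --
  FD 3: (2.121,-2.121) -> (0,-4.243) [heading=225, draw]
  RT 90: heading 225 -> 135
  -- iteration 3/4 --
  FD 3: (0,-4.243) -> (-2.121,-2.121) [heading=135, draw]
  RT 90: heading 135 -> 45
  -- iteration 4/4 --
  FD 3: (-2.121,-2.121) -> (0,0) [heading=45, draw]
  RT 90: heading 45 -> 315
]
Final: pos=(0,0), heading=315, 4 segment(s) drawn

Start position: (0, 0)
Final position: (0, 0)
Distance = 0; < 1e-6 -> CLOSED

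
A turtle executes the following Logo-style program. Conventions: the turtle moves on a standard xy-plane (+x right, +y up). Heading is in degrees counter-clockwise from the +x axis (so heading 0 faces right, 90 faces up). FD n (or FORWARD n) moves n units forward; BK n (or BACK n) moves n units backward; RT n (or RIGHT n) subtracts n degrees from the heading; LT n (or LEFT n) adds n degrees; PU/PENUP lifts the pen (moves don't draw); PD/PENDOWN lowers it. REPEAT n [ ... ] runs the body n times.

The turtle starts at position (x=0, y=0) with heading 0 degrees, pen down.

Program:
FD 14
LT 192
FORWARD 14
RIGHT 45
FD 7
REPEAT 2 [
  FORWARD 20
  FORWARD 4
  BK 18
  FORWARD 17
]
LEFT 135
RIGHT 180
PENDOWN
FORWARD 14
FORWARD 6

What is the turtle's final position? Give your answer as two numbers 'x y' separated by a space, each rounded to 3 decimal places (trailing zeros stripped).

Answer: -48.302 45.518

Derivation:
Executing turtle program step by step:
Start: pos=(0,0), heading=0, pen down
FD 14: (0,0) -> (14,0) [heading=0, draw]
LT 192: heading 0 -> 192
FD 14: (14,0) -> (0.306,-2.911) [heading=192, draw]
RT 45: heading 192 -> 147
FD 7: (0.306,-2.911) -> (-5.565,0.902) [heading=147, draw]
REPEAT 2 [
  -- iteration 1/2 --
  FD 20: (-5.565,0.902) -> (-22.338,11.794) [heading=147, draw]
  FD 4: (-22.338,11.794) -> (-25.693,13.973) [heading=147, draw]
  BK 18: (-25.693,13.973) -> (-10.597,4.17) [heading=147, draw]
  FD 17: (-10.597,4.17) -> (-24.854,13.428) [heading=147, draw]
  -- iteration 2/2 --
  FD 20: (-24.854,13.428) -> (-41.628,24.321) [heading=147, draw]
  FD 4: (-41.628,24.321) -> (-44.982,26.5) [heading=147, draw]
  BK 18: (-44.982,26.5) -> (-29.886,16.696) [heading=147, draw]
  FD 17: (-29.886,16.696) -> (-44.144,25.955) [heading=147, draw]
]
LT 135: heading 147 -> 282
RT 180: heading 282 -> 102
PD: pen down
FD 14: (-44.144,25.955) -> (-47.054,39.649) [heading=102, draw]
FD 6: (-47.054,39.649) -> (-48.302,45.518) [heading=102, draw]
Final: pos=(-48.302,45.518), heading=102, 13 segment(s) drawn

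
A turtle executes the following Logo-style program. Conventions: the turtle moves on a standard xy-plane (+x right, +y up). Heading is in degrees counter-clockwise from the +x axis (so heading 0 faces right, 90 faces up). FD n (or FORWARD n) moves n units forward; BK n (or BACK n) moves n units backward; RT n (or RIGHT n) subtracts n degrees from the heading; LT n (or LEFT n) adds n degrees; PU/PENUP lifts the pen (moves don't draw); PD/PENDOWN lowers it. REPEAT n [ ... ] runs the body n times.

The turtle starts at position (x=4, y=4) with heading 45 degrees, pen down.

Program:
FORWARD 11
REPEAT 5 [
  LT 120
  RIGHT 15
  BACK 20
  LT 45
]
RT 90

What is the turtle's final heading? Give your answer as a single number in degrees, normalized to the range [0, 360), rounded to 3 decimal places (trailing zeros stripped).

Executing turtle program step by step:
Start: pos=(4,4), heading=45, pen down
FD 11: (4,4) -> (11.778,11.778) [heading=45, draw]
REPEAT 5 [
  -- iteration 1/5 --
  LT 120: heading 45 -> 165
  RT 15: heading 165 -> 150
  BK 20: (11.778,11.778) -> (29.099,1.778) [heading=150, draw]
  LT 45: heading 150 -> 195
  -- iteration 2/5 --
  LT 120: heading 195 -> 315
  RT 15: heading 315 -> 300
  BK 20: (29.099,1.778) -> (19.099,19.099) [heading=300, draw]
  LT 45: heading 300 -> 345
  -- iteration 3/5 --
  LT 120: heading 345 -> 105
  RT 15: heading 105 -> 90
  BK 20: (19.099,19.099) -> (19.099,-0.901) [heading=90, draw]
  LT 45: heading 90 -> 135
  -- iteration 4/5 --
  LT 120: heading 135 -> 255
  RT 15: heading 255 -> 240
  BK 20: (19.099,-0.901) -> (29.099,16.419) [heading=240, draw]
  LT 45: heading 240 -> 285
  -- iteration 5/5 --
  LT 120: heading 285 -> 45
  RT 15: heading 45 -> 30
  BK 20: (29.099,16.419) -> (11.778,6.419) [heading=30, draw]
  LT 45: heading 30 -> 75
]
RT 90: heading 75 -> 345
Final: pos=(11.778,6.419), heading=345, 6 segment(s) drawn

Answer: 345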